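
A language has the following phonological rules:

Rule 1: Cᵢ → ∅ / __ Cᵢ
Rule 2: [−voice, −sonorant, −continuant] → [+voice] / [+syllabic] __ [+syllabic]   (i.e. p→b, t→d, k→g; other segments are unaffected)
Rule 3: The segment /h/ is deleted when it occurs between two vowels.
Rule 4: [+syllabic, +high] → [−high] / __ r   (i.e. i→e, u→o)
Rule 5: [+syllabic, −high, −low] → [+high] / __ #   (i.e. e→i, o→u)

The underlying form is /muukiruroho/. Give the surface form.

Rule 1 (degemination): no segment meets the environment; /muukiruroho/ is unchanged.
Rule 2 (intervocalic voicing): /k/ is a voiceless stop between vowels /u/ and /i/, so it voices to [g]. /muukiruroho/ → muugiruroho.
Rule 3 (intervocalic h-deletion): /h/ occurs between vowels /o/ and /o/, so it deletes. /muugiruroho/ → muugiruroo.
Rule 4 (pre-rhotic lowering): /i/ is a high vowel immediately before /r/, so it lowers to [e]. /u/ is a high vowel immediately before /r/, so it lowers to [o]. /muugiruroo/ → muugeroroo.
Rule 5 (final vowel raising): /o/ is a mid vowel in word-final position, so it raises to [u]. /muugeroroo/ → muugerorou.

muugerorou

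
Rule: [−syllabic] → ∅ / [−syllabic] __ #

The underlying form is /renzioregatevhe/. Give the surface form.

renzioregatevhe

No segment of /renzioregatevhe/ meets the structural description of the rule, so the form surfaces unchanged.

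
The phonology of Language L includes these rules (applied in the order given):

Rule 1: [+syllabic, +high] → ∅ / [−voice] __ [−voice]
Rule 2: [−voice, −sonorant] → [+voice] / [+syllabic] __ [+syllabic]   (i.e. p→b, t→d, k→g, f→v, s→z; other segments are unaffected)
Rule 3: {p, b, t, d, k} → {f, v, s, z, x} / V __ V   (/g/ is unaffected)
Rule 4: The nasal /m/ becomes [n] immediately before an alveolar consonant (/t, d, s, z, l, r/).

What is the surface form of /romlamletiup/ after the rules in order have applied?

Rule 1 (high vowel syncope): no segment meets the environment; /romlamletiup/ is unchanged.
Rule 2 (intervocalic voicing): /t/ is a voiceless obstruent between vowels /e/ and /i/, so it voices to [d]. /romlamletiup/ → romlamlediup.
Rule 3 (intervocalic spirantization): /d/ is a stop between vowels /e/ and /i/, so it spirantizes to the fricative [z]. /romlamlediup/ → romlamleziup.
Rule 4 (nasal place assimilation): /m/ precedes the alveolar consonant /l/, so it assimilates in place to [n]. /m/ precedes the alveolar consonant /l/, so it assimilates in place to [n]. /romlamleziup/ → ronlanleziup.

ronlanleziup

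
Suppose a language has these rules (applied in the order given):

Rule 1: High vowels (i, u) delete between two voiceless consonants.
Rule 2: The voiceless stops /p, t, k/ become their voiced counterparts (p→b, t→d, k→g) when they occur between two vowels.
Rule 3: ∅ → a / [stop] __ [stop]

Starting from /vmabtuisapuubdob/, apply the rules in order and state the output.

Rule 1 (high vowel syncope): no segment meets the environment; /vmabtuisapuubdob/ is unchanged.
Rule 2 (intervocalic voicing): /p/ is a voiceless stop between vowels /a/ and /u/, so it voices to [b]. /vmabtuisapuubdob/ → vmabtuisabuubdob.
Rule 3 (stop-cluster a-epenthesis): /b/ and /t/ form a stop–stop cluster, so [a] is inserted between them. /b/ and /d/ form a stop–stop cluster, so [a] is inserted between them. /vmabtuisabuubdob/ → vmabatuisabuubadob.

vmabatuisabuubadob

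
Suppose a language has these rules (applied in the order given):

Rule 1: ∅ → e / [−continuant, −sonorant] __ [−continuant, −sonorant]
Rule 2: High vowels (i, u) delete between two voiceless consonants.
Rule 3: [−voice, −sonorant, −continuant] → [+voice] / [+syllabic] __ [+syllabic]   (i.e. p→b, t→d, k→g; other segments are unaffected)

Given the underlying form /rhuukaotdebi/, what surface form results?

rhuugaodedebi

Rule 1 (stop-cluster e-epenthesis): /t/ and /d/ form a stop–stop cluster, so [e] is inserted between them. /rhuukaotdebi/ → rhuukaotedebi.
Rule 2 (high vowel syncope): no segment meets the environment; /rhuukaotedebi/ is unchanged.
Rule 3 (intervocalic voicing): /k/ is a voiceless stop between vowels /u/ and /a/, so it voices to [g]. /t/ is a voiceless stop between vowels /o/ and /e/, so it voices to [d]. /rhuukaotedebi/ → rhuugaodedebi.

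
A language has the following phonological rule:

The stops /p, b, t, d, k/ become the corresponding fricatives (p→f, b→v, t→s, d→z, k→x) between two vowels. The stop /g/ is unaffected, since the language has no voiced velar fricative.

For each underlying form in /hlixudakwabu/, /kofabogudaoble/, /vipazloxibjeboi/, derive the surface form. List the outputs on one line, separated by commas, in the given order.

/hlixudakwabu/: /d/ is a stop between vowels /u/ and /a/, so it spirantizes to the fricative [z]. /b/ is a stop between vowels /a/ and /u/, so it spirantizes to the fricative [v]. → [hlixuzakwavu].
/kofabogudaoble/: /b/ is a stop between vowels /a/ and /o/, so it spirantizes to the fricative [v]. /d/ is a stop between vowels /u/ and /a/, so it spirantizes to the fricative [z]. → [kofavoguzaoble].
/vipazloxibjeboi/: /p/ is a stop between vowels /i/ and /a/, so it spirantizes to the fricative [f]. /b/ is a stop between vowels /e/ and /o/, so it spirantizes to the fricative [v]. → [vifazloxibjevoi].

hlixuzakwavu, kofavoguzaoble, vifazloxibjevoi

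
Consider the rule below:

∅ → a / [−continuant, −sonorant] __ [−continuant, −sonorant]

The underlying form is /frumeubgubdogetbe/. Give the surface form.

/b/ and /g/ form a stop–stop cluster, so [a] is inserted between them.
/b/ and /d/ form a stop–stop cluster, so [a] is inserted between them.
/t/ and /b/ form a stop–stop cluster, so [a] is inserted between them.
Surface form: [frumeubagubadogetabe].

frumeubagubadogetabe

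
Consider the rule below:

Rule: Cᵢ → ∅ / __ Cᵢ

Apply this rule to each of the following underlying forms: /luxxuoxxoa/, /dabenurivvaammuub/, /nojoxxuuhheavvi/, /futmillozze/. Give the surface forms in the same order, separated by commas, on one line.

luxuoxoa, dabenurivaamuub, nojoxuuheavi, futmiloze

/luxxuoxxoa/: /xx/ is a geminate; the first /x/ deletes. /xx/ is a geminate; the first /x/ deletes. → [luxuoxoa].
/dabenurivvaammuub/: /vv/ is a geminate; the first /v/ deletes. /mm/ is a geminate; the first /m/ deletes. → [dabenurivaamuub].
/nojoxxuuhheavvi/: /xx/ is a geminate; the first /x/ deletes. /hh/ is a geminate; the first /h/ deletes. /vv/ is a geminate; the first /v/ deletes. → [nojoxuuheavi].
/futmillozze/: /ll/ is a geminate; the first /l/ deletes. /zz/ is a geminate; the first /z/ deletes. → [futmiloze].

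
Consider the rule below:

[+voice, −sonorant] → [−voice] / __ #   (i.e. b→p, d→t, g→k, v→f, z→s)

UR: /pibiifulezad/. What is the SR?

/d/ is a voiced obstruent in word-final position, so it devoices to [t].
Surface form: [pibiifulezat].

pibiifulezat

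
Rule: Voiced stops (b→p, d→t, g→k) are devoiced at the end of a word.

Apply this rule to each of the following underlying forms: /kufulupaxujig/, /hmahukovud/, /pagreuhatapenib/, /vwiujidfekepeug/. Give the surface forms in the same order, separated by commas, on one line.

/kufulupaxujig/: /g/ is a voiced stop in word-final position, so it devoices to [k]. → [kufulupaxujik].
/hmahukovud/: /d/ is a voiced stop in word-final position, so it devoices to [t]. → [hmahukovut].
/pagreuhatapenib/: /b/ is a voiced stop in word-final position, so it devoices to [p]. → [pagreuhatapenip].
/vwiujidfekepeug/: /g/ is a voiced stop in word-final position, so it devoices to [k]. → [vwiujidfekepeuk].

kufulupaxujik, hmahukovut, pagreuhatapenip, vwiujidfekepeuk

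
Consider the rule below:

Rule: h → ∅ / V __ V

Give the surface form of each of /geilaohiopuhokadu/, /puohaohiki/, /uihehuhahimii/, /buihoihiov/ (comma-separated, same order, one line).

geilaoiopuokadu, puoaoiki, uieuaimii, buioiiov

/geilaohiopuhokadu/: /h/ occurs between vowels /o/ and /i/, so it deletes. /h/ occurs between vowels /u/ and /o/, so it deletes. → [geilaoiopuokadu].
/puohaohiki/: /h/ occurs between vowels /o/ and /a/, so it deletes. /h/ occurs between vowels /o/ and /i/, so it deletes. → [puoaoiki].
/uihehuhahimii/: /h/ occurs between vowels /i/ and /e/, so it deletes. /h/ occurs between vowels /e/ and /u/, so it deletes. /h/ occurs between vowels /u/ and /a/, so it deletes. /h/ occurs between vowels /a/ and /i/, so it deletes. → [uieuaimii].
/buihoihiov/: /h/ occurs between vowels /i/ and /o/, so it deletes. /h/ occurs between vowels /i/ and /i/, so it deletes. → [buioiiov].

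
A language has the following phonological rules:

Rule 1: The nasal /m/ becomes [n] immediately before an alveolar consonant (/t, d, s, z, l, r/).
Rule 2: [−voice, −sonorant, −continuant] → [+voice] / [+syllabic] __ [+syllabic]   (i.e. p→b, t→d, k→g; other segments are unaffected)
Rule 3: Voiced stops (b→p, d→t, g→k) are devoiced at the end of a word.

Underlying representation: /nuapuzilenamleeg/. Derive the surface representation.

Rule 1 (nasal place assimilation): /m/ precedes the alveolar consonant /l/, so it assimilates in place to [n]. /nuapuzilenamleeg/ → nuapuzilenanleeg.
Rule 2 (intervocalic voicing): /p/ is a voiceless stop between vowels /a/ and /u/, so it voices to [b]. /nuapuzilenanleeg/ → nuabuzilenanleeg.
Rule 3 (final devoicing): /g/ is a voiced stop in word-final position, so it devoices to [k]. /nuabuzilenanleeg/ → nuabuzilenanleek.

nuabuzilenanleek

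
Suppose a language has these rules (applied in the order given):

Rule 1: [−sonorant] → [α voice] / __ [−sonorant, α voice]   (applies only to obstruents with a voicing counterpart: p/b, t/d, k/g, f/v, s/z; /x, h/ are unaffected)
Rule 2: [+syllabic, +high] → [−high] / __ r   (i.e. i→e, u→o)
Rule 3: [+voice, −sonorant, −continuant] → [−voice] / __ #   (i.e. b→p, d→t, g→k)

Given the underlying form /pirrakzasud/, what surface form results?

Rule 1 (regressive voicing assimilation): /k/ precedes the voiced obstruent /z/, so it voices to [g] by assimilation. /pirrakzasud/ → pirragzasud.
Rule 2 (pre-rhotic lowering): /i/ is a high vowel immediately before /r/, so it lowers to [e]. /pirragzasud/ → perragzasud.
Rule 3 (final devoicing): /d/ is a voiced stop in word-final position, so it devoices to [t]. /perragzasud/ → perragzasut.

perragzasut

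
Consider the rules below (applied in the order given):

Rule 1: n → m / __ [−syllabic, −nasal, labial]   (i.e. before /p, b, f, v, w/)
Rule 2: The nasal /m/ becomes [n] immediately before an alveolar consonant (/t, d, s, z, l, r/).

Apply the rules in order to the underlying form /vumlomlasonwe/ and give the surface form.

vunlonlasomwe

Rule 1 (nasal place assimilation): /n/ precedes the labial consonant /w/, so it assimilates in place to [m]. /vumlomlasonwe/ → vumlomlasomwe.
Rule 2 (nasal place assimilation): /m/ precedes the alveolar consonant /l/, so it assimilates in place to [n]. /m/ precedes the alveolar consonant /l/, so it assimilates in place to [n]. /vumlomlasomwe/ → vunlonlasomwe.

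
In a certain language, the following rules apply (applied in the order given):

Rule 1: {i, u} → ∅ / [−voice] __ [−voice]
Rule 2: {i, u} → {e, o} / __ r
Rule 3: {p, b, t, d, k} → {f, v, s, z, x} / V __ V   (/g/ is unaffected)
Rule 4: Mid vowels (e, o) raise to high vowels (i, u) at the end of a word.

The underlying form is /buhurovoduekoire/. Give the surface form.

Rule 1 (high vowel syncope): no segment meets the environment; /buhurovoduekoire/ is unchanged.
Rule 2 (pre-rhotic lowering): /u/ is a high vowel immediately before /r/, so it lowers to [o]. /i/ is a high vowel immediately before /r/, so it lowers to [e]. /buhurovoduekoire/ → buhorovoduekoere.
Rule 3 (intervocalic spirantization): /d/ is a stop between vowels /o/ and /u/, so it spirantizes to the fricative [z]. /k/ is a stop between vowels /e/ and /o/, so it spirantizes to the fricative [x]. /buhorovoduekoere/ → buhorovozuexoere.
Rule 4 (final vowel raising): /e/ is a mid vowel in word-final position, so it raises to [i]. /buhorovozuexoere/ → buhorovozuexoeri.

buhorovozuexoeri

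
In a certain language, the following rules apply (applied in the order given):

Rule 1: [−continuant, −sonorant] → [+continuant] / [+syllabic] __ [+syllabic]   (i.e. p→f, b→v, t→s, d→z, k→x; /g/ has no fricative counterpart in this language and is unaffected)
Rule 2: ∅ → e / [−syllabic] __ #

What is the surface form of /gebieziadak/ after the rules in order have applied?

gevieziazake

Rule 1 (intervocalic spirantization): /b/ is a stop between vowels /e/ and /i/, so it spirantizes to the fricative [v]. /d/ is a stop between vowels /a/ and /a/, so it spirantizes to the fricative [z]. /gebieziadak/ → gevieziazak.
Rule 2 (final e-epenthesis): the form ends in the consonant /k/, so [e] is inserted word-finally. /gevieziazak/ → gevieziazake.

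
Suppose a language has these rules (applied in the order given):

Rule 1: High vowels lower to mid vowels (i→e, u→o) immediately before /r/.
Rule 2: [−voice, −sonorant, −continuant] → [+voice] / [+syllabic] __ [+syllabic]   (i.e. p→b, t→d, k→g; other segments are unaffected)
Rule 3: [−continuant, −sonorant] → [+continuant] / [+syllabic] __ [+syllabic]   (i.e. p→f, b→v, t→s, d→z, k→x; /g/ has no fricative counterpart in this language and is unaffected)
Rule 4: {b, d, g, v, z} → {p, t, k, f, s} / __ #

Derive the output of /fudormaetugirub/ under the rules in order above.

fuzormaezugerup

Rule 1 (pre-rhotic lowering): /i/ is a high vowel immediately before /r/, so it lowers to [e]. /fudormaetugirub/ → fudormaetugerub.
Rule 2 (intervocalic voicing): /t/ is a voiceless stop between vowels /e/ and /u/, so it voices to [d]. /fudormaetugerub/ → fudormaedugerub.
Rule 3 (intervocalic spirantization): /d/ is a stop between vowels /u/ and /o/, so it spirantizes to the fricative [z]. /d/ is a stop between vowels /e/ and /u/, so it spirantizes to the fricative [z]. /fudormaedugerub/ → fuzormaezugerub.
Rule 4 (final devoicing): /b/ is a voiced obstruent in word-final position, so it devoices to [p]. /fuzormaezugerub/ → fuzormaezugerup.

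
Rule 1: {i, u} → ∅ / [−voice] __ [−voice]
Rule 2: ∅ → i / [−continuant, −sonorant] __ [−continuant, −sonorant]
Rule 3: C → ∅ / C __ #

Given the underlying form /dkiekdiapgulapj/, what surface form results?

dikiekidiapigulap

Rule 1 (high vowel syncope): no segment meets the environment; /dkiekdiapgulapj/ is unchanged.
Rule 2 (stop-cluster i-epenthesis): /d/ and /k/ form a stop–stop cluster, so [i] is inserted between them. /k/ and /d/ form a stop–stop cluster, so [i] is inserted between them. /p/ and /g/ form a stop–stop cluster, so [i] is inserted between them. /dkiekdiapgulapj/ → dikiekidiapigulapj.
Rule 3 (final cluster simplification): /j/ is the second consonant of a word-final cluster /pj/, so it deletes. /dikiekidiapigulapj/ → dikiekidiapigulap.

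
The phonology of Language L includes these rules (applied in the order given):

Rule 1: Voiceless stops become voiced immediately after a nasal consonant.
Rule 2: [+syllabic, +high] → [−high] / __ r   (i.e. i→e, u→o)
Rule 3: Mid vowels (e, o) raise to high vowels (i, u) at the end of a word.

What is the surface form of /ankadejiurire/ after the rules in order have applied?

angadejioreri

Rule 1 (post-nasal voicing): /k/ is a voiceless stop immediately after the nasal /n/, so it voices to [g]. /ankadejiurire/ → angadejiurire.
Rule 2 (pre-rhotic lowering): /u/ is a high vowel immediately before /r/, so it lowers to [o]. /i/ is a high vowel immediately before /r/, so it lowers to [e]. /angadejiurire/ → angadejiorere.
Rule 3 (final vowel raising): /e/ is a mid vowel in word-final position, so it raises to [i]. /angadejiorere/ → angadejioreri.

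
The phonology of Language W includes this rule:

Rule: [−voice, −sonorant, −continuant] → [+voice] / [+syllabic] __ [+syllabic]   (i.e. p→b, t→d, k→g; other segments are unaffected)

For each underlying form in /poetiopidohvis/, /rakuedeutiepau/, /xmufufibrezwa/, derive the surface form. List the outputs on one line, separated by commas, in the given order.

/poetiopidohvis/: /t/ is a voiceless stop between vowels /e/ and /i/, so it voices to [d]. /p/ is a voiceless stop between vowels /o/ and /i/, so it voices to [b]. → [poediobidohvis].
/rakuedeutiepau/: /k/ is a voiceless stop between vowels /a/ and /u/, so it voices to [g]. /t/ is a voiceless stop between vowels /u/ and /i/, so it voices to [d]. /p/ is a voiceless stop between vowels /e/ and /a/, so it voices to [b]. → [raguedeudiebau].
/xmufufibrezwa/: the rule's environment is not met; surfaces unchanged as [xmufufibrezwa].

poediobidohvis, raguedeudiebau, xmufufibrezwa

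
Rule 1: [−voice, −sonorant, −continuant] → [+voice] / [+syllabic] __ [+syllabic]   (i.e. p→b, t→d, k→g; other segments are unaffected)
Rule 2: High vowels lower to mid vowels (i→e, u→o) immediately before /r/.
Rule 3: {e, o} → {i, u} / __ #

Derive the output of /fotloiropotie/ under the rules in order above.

fotloerobodii

Rule 1 (intervocalic voicing): /p/ is a voiceless stop between vowels /o/ and /o/, so it voices to [b]. /t/ is a voiceless stop between vowels /o/ and /i/, so it voices to [d]. /fotloiropotie/ → fotloirobodie.
Rule 2 (pre-rhotic lowering): /i/ is a high vowel immediately before /r/, so it lowers to [e]. /fotloirobodie/ → fotloerobodie.
Rule 3 (final vowel raising): /e/ is a mid vowel in word-final position, so it raises to [i]. /fotloerobodie/ → fotloerobodii.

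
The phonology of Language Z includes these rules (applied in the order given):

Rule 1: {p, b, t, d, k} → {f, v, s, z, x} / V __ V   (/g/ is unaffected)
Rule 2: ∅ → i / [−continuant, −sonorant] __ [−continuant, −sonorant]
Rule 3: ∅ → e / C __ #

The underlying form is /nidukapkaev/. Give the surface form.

Rule 1 (intervocalic spirantization): /d/ is a stop between vowels /i/ and /u/, so it spirantizes to the fricative [z]. /k/ is a stop between vowels /u/ and /a/, so it spirantizes to the fricative [x]. /nidukapkaev/ → nizuxapkaev.
Rule 2 (stop-cluster i-epenthesis): /p/ and /k/ form a stop–stop cluster, so [i] is inserted between them. /nizuxapkaev/ → nizuxapikaev.
Rule 3 (final e-epenthesis): the form ends in the consonant /v/, so [e] is inserted word-finally. /nizuxapikaev/ → nizuxapikaeve.

nizuxapikaeve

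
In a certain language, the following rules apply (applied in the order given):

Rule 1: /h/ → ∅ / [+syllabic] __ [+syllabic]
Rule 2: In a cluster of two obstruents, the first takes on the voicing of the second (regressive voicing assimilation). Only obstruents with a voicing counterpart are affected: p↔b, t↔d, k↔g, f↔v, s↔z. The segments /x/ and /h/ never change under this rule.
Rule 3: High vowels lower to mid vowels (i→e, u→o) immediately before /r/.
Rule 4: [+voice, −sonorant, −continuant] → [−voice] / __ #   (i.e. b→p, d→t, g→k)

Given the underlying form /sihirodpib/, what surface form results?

sierotpip

Rule 1 (intervocalic h-deletion): /h/ occurs between vowels /i/ and /i/, so it deletes. /sihirodpib/ → siirodpib.
Rule 2 (regressive voicing assimilation): /d/ precedes the voiceless obstruent /p/, so it devoices to [t] by assimilation. /siirodpib/ → siirotpib.
Rule 3 (pre-rhotic lowering): /i/ is a high vowel immediately before /r/, so it lowers to [e]. /siirotpib/ → sierotpib.
Rule 4 (final devoicing): /b/ is a voiced stop in word-final position, so it devoices to [p]. /sierotpib/ → sierotpip.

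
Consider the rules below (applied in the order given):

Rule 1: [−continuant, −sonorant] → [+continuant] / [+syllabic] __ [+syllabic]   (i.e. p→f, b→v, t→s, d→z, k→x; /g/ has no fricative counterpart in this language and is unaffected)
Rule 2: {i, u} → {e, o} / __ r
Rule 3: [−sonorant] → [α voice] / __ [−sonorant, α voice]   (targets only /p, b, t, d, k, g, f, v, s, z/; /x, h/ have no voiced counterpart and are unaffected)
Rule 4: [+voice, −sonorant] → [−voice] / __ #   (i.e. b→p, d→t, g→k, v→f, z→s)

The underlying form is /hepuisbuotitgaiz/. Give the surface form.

Rule 1 (intervocalic spirantization): /p/ is a stop between vowels /e/ and /u/, so it spirantizes to the fricative [f]. /t/ is a stop between vowels /o/ and /i/, so it spirantizes to the fricative [s]. /hepuisbuotitgaiz/ → hefuisbuositgaiz.
Rule 2 (pre-rhotic lowering): no segment meets the environment; /hefuisbuositgaiz/ is unchanged.
Rule 3 (regressive voicing assimilation): /s/ precedes the voiced obstruent /b/, so it voices to [z] by assimilation. /t/ precedes the voiced obstruent /g/, so it voices to [d] by assimilation. /hefuisbuositgaiz/ → hefuizbuosidgaiz.
Rule 4 (final devoicing): /z/ is a voiced obstruent in word-final position, so it devoices to [s]. /hefuizbuosidgaiz/ → hefuizbuosidgais.

hefuizbuosidgais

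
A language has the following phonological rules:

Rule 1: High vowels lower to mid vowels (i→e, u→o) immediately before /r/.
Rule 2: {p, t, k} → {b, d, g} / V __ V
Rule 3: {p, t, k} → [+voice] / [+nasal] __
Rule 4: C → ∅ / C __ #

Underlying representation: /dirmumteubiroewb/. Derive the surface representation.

Rule 1 (pre-rhotic lowering): /i/ is a high vowel immediately before /r/, so it lowers to [e]. /i/ is a high vowel immediately before /r/, so it lowers to [e]. /dirmumteubiroewb/ → dermumteuberoewb.
Rule 2 (intervocalic voicing): no segment meets the environment; /dermumteuberoewb/ is unchanged.
Rule 3 (post-nasal voicing): /t/ is a voiceless stop immediately after the nasal /m/, so it voices to [d]. /dermumteuberoewb/ → dermumdeuberoewb.
Rule 4 (final cluster simplification): /b/ is the second consonant of a word-final cluster /wb/, so it deletes. /dermumdeuberoewb/ → dermumdeuberoew.

dermumdeuberoew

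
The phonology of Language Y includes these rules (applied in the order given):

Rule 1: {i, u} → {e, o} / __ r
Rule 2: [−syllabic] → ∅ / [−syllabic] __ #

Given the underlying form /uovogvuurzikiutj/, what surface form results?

uovogvuorzikiut

Rule 1 (pre-rhotic lowering): /u/ is a high vowel immediately before /r/, so it lowers to [o]. /uovogvuurzikiutj/ → uovogvuorzikiutj.
Rule 2 (final cluster simplification): /j/ is the second consonant of a word-final cluster /tj/, so it deletes. /uovogvuorzikiutj/ → uovogvuorzikiut.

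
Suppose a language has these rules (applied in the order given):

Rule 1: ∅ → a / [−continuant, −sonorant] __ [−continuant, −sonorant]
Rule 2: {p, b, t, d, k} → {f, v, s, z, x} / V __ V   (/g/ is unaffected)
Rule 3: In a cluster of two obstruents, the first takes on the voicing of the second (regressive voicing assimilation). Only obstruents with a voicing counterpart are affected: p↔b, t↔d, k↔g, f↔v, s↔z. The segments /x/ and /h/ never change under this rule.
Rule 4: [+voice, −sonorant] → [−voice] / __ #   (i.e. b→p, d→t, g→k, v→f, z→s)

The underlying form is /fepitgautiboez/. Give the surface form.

Rule 1 (stop-cluster a-epenthesis): /t/ and /g/ form a stop–stop cluster, so [a] is inserted between them. /fepitgautiboez/ → fepitagautiboez.
Rule 2 (intervocalic spirantization): /p/ is a stop between vowels /e/ and /i/, so it spirantizes to the fricative [f]. /t/ is a stop between vowels /i/ and /a/, so it spirantizes to the fricative [s]. /t/ is a stop between vowels /u/ and /i/, so it spirantizes to the fricative [s]. /b/ is a stop between vowels /i/ and /o/, so it spirantizes to the fricative [v]. /fepitagautiboez/ → fefisagausivoez.
Rule 3 (regressive voicing assimilation): no segment meets the environment; /fefisagausivoez/ is unchanged.
Rule 4 (final devoicing): /z/ is a voiced obstruent in word-final position, so it devoices to [s]. /fefisagausivoez/ → fefisagausivoes.

fefisagausivoes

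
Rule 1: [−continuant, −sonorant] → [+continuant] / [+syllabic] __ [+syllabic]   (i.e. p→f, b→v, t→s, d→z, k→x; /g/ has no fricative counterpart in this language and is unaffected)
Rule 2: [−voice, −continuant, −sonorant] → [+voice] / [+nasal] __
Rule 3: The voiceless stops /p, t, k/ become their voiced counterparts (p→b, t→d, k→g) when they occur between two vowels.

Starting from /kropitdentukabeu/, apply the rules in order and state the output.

Rule 1 (intervocalic spirantization): /p/ is a stop between vowels /o/ and /i/, so it spirantizes to the fricative [f]. /k/ is a stop between vowels /u/ and /a/, so it spirantizes to the fricative [x]. /b/ is a stop between vowels /a/ and /e/, so it spirantizes to the fricative [v]. /kropitdentukabeu/ → krofitdentuxaveu.
Rule 2 (post-nasal voicing): /t/ is a voiceless stop immediately after the nasal /n/, so it voices to [d]. /krofitdentuxaveu/ → krofitdenduxaveu.
Rule 3 (intervocalic voicing): no segment meets the environment; /krofitdenduxaveu/ is unchanged.

krofitdenduxaveu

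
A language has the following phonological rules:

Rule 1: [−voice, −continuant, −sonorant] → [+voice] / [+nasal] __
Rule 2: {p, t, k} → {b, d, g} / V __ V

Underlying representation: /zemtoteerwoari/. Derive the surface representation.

zemdodeerwoari

Rule 1 (post-nasal voicing): /t/ is a voiceless stop immediately after the nasal /m/, so it voices to [d]. /zemtoteerwoari/ → zemdoteerwoari.
Rule 2 (intervocalic voicing): /t/ is a voiceless stop between vowels /o/ and /e/, so it voices to [d]. /zemdoteerwoari/ → zemdodeerwoari.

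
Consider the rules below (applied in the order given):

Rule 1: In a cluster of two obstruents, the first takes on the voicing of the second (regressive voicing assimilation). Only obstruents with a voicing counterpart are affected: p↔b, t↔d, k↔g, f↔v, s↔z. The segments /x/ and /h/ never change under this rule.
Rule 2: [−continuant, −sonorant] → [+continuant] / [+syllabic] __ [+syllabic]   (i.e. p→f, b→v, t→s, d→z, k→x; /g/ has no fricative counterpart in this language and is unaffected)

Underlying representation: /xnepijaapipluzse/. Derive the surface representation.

xnefijaafiplusse

Rule 1 (regressive voicing assimilation): /z/ precedes the voiceless obstruent /s/, so it devoices to [s] by assimilation. /xnepijaapipluzse/ → xnepijaapiplusse.
Rule 2 (intervocalic spirantization): /p/ is a stop between vowels /e/ and /i/, so it spirantizes to the fricative [f]. /p/ is a stop between vowels /a/ and /i/, so it spirantizes to the fricative [f]. /xnepijaapiplusse/ → xnefijaafiplusse.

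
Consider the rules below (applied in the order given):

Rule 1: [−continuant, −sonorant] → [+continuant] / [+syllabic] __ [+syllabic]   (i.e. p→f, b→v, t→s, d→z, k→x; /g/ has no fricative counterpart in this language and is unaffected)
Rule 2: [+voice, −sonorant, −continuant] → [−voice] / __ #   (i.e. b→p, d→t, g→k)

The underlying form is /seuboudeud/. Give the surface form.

Rule 1 (intervocalic spirantization): /b/ is a stop between vowels /u/ and /o/, so it spirantizes to the fricative [v]. /d/ is a stop between vowels /u/ and /e/, so it spirantizes to the fricative [z]. /seuboudeud/ → seuvouzeud.
Rule 2 (final devoicing): /d/ is a voiced stop in word-final position, so it devoices to [t]. /seuvouzeud/ → seuvouzeut.

seuvouzeut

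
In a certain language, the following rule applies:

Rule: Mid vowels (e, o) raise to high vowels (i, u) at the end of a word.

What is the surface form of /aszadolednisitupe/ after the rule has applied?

/e/ is a mid vowel in word-final position, so it raises to [i].
The other instances of /o/, /e/ do not occur in the required environment and remain unchanged.
Surface form: [aszadolednisitupi].

aszadolednisitupi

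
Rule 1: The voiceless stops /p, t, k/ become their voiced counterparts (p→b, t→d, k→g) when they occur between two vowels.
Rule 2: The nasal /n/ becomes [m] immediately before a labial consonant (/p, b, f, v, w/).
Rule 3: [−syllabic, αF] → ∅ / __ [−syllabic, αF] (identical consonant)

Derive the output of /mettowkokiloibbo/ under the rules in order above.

metowkogiloibo

Rule 1 (intervocalic voicing): /k/ is a voiceless stop between vowels /o/ and /i/, so it voices to [g]. /mettowkokiloibbo/ → mettowkogiloibbo.
Rule 2 (nasal place assimilation): no segment meets the environment; /mettowkogiloibbo/ is unchanged.
Rule 3 (degemination): /tt/ is a geminate; the first /t/ deletes. /bb/ is a geminate; the first /b/ deletes. /mettowkogiloibbo/ → metowkogiloibo.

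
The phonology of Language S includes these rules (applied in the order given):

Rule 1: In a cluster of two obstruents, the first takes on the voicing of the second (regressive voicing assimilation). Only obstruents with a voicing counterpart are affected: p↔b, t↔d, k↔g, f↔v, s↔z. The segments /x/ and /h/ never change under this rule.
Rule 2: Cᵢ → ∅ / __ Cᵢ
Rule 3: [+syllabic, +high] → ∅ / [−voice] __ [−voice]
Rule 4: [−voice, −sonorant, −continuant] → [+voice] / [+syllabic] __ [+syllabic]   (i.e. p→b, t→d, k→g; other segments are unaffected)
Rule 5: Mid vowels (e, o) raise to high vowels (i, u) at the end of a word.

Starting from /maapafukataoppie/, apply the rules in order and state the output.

Rule 1 (regressive voicing assimilation): no segment meets the environment; /maapafukataoppie/ is unchanged.
Rule 2 (degemination): /pp/ is a geminate; the first /p/ deletes. /maapafukataoppie/ → maapafukataopie.
Rule 3 (high vowel syncope): /u/ is a high vowel flanked by voiceless consonants /f/ and /k/, so it deletes. /maapafukataopie/ → maapafkataopie.
Rule 4 (intervocalic voicing): /p/ is a voiceless stop between vowels /a/ and /a/, so it voices to [b]. /t/ is a voiceless stop between vowels /a/ and /a/, so it voices to [d]. /p/ is a voiceless stop between vowels /o/ and /i/, so it voices to [b]. /maapafkataopie/ → maabafkadaobie.
Rule 5 (final vowel raising): /e/ is a mid vowel in word-final position, so it raises to [i]. /maabafkadaobie/ → maabafkadaobii.

maabafkadaobii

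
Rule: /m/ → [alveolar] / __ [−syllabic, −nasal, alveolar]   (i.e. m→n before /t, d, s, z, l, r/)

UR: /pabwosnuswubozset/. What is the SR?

pabwosnuswubozset

No segment of /pabwosnuswubozset/ meets the structural description of the rule, so the form surfaces unchanged.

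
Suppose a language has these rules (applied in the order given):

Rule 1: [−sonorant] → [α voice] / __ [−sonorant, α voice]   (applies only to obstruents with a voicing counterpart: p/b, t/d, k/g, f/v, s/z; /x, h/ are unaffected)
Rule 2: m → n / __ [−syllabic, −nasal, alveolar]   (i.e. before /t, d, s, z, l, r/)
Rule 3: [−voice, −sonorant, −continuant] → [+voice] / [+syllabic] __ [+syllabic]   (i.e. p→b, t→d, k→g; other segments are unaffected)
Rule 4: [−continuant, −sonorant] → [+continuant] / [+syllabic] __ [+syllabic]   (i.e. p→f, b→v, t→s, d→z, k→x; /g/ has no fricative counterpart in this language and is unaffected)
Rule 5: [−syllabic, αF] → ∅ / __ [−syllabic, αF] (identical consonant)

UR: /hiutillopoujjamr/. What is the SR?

Rule 1 (regressive voicing assimilation): no segment meets the environment; /hiutillopoujjamr/ is unchanged.
Rule 2 (nasal place assimilation): /m/ precedes the alveolar consonant /r/, so it assimilates in place to [n]. /hiutillopoujjamr/ → hiutillopoujjanr.
Rule 3 (intervocalic voicing): /t/ is a voiceless stop between vowels /u/ and /i/, so it voices to [d]. /p/ is a voiceless stop between vowels /o/ and /o/, so it voices to [b]. /hiutillopoujjanr/ → hiudilloboujjanr.
Rule 4 (intervocalic spirantization): /d/ is a stop between vowels /u/ and /i/, so it spirantizes to the fricative [z]. /b/ is a stop between vowels /o/ and /o/, so it spirantizes to the fricative [v]. /hiudilloboujjanr/ → hiuzillovoujjanr.
Rule 5 (degemination): /ll/ is a geminate; the first /l/ deletes. /jj/ is a geminate; the first /j/ deletes. /hiuzillovoujjanr/ → hiuzilovoujanr.

hiuzilovoujanr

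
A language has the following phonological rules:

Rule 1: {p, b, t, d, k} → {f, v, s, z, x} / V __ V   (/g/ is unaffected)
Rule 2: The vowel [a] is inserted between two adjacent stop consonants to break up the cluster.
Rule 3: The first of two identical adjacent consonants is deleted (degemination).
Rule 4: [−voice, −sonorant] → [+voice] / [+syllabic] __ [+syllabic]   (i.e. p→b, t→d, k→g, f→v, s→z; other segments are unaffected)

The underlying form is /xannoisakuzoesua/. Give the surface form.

xanoizaxuzoezua

Rule 1 (intervocalic spirantization): /k/ is a stop between vowels /a/ and /u/, so it spirantizes to the fricative [x]. /xannoisakuzoesua/ → xannoisaxuzoesua.
Rule 2 (stop-cluster a-epenthesis): no segment meets the environment; /xannoisaxuzoesua/ is unchanged.
Rule 3 (degemination): /nn/ is a geminate; the first /n/ deletes. /xannoisaxuzoesua/ → xanoisaxuzoesua.
Rule 4 (intervocalic voicing): /s/ is a voiceless obstruent between vowels /i/ and /a/, so it voices to [z]. /s/ is a voiceless obstruent between vowels /e/ and /u/, so it voices to [z]. /xanoisaxuzoesua/ → xanoizaxuzoezua.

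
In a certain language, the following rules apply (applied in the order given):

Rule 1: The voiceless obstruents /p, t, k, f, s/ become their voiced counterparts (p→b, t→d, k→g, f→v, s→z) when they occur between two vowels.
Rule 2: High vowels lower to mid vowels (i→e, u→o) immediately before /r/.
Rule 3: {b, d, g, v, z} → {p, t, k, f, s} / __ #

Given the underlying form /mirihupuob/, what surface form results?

merihubuop

Rule 1 (intervocalic voicing): /p/ is a voiceless obstruent between vowels /u/ and /u/, so it voices to [b]. /mirihupuob/ → mirihubuob.
Rule 2 (pre-rhotic lowering): /i/ is a high vowel immediately before /r/, so it lowers to [e]. /mirihubuob/ → merihubuob.
Rule 3 (final devoicing): /b/ is a voiced obstruent in word-final position, so it devoices to [p]. /merihubuob/ → merihubuop.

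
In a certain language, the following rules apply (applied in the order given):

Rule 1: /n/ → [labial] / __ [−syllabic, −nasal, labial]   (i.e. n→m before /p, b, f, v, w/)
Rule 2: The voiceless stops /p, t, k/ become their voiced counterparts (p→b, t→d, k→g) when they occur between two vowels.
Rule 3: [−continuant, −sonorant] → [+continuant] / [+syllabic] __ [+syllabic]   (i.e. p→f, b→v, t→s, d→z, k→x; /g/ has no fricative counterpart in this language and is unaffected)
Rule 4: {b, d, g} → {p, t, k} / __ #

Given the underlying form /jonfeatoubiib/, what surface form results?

jomfeazouviip

Rule 1 (nasal place assimilation): /n/ precedes the labial consonant /f/, so it assimilates in place to [m]. /jonfeatoubiib/ → jomfeatoubiib.
Rule 2 (intervocalic voicing): /t/ is a voiceless stop between vowels /a/ and /o/, so it voices to [d]. /jomfeatoubiib/ → jomfeadoubiib.
Rule 3 (intervocalic spirantization): /d/ is a stop between vowels /a/ and /o/, so it spirantizes to the fricative [z]. /b/ is a stop between vowels /u/ and /i/, so it spirantizes to the fricative [v]. /jomfeadoubiib/ → jomfeazouviib.
Rule 4 (final devoicing): /b/ is a voiced stop in word-final position, so it devoices to [p]. /jomfeazouviib/ → jomfeazouviip.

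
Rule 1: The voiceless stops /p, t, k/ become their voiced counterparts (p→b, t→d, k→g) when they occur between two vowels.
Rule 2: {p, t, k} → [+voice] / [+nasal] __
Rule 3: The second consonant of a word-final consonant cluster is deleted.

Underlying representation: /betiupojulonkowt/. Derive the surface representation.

Rule 1 (intervocalic voicing): /t/ is a voiceless stop between vowels /e/ and /i/, so it voices to [d]. /p/ is a voiceless stop between vowels /u/ and /o/, so it voices to [b]. /betiupojulonkowt/ → bediubojulonkowt.
Rule 2 (post-nasal voicing): /k/ is a voiceless stop immediately after the nasal /n/, so it voices to [g]. /bediubojulonkowt/ → bediubojulongowt.
Rule 3 (final cluster simplification): /t/ is the second consonant of a word-final cluster /wt/, so it deletes. /bediubojulongowt/ → bediubojulongow.

bediubojulongow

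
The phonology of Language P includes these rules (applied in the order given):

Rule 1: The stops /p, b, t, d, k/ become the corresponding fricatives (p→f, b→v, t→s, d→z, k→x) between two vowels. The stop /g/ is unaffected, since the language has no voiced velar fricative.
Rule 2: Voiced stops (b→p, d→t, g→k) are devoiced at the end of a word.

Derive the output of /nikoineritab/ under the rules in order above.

Rule 1 (intervocalic spirantization): /k/ is a stop between vowels /i/ and /o/, so it spirantizes to the fricative [x]. /t/ is a stop between vowels /i/ and /a/, so it spirantizes to the fricative [s]. /nikoineritab/ → nixoinerisab.
Rule 2 (final devoicing): /b/ is a voiced stop in word-final position, so it devoices to [p]. /nixoinerisab/ → nixoinerisap.

nixoinerisap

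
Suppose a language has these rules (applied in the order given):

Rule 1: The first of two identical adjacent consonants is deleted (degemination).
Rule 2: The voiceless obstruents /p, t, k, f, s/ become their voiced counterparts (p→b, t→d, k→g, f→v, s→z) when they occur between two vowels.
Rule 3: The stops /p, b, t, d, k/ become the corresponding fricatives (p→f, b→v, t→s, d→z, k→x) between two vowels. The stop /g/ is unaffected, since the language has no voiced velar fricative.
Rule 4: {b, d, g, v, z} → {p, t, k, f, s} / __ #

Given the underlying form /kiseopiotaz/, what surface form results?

kizeoviozas

Rule 1 (degemination): no segment meets the environment; /kiseopiotaz/ is unchanged.
Rule 2 (intervocalic voicing): /s/ is a voiceless obstruent between vowels /i/ and /e/, so it voices to [z]. /p/ is a voiceless obstruent between vowels /o/ and /i/, so it voices to [b]. /t/ is a voiceless obstruent between vowels /o/ and /a/, so it voices to [d]. /kiseopiotaz/ → kizeobiodaz.
Rule 3 (intervocalic spirantization): /b/ is a stop between vowels /o/ and /i/, so it spirantizes to the fricative [v]. /d/ is a stop between vowels /o/ and /a/, so it spirantizes to the fricative [z]. /kizeobiodaz/ → kizeoviozaz.
Rule 4 (final devoicing): /z/ is a voiced obstruent in word-final position, so it devoices to [s]. /kizeoviozaz/ → kizeoviozas.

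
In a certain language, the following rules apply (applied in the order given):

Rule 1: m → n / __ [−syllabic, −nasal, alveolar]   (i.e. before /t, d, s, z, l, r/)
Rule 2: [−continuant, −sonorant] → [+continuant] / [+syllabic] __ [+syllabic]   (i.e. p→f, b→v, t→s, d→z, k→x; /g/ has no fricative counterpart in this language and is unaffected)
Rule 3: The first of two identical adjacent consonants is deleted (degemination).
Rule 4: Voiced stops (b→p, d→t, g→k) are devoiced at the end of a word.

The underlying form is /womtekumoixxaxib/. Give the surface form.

wontexumoixaxip

Rule 1 (nasal place assimilation): /m/ precedes the alveolar consonant /t/, so it assimilates in place to [n]. /womtekumoixxaxib/ → wontekumoixxaxib.
Rule 2 (intervocalic spirantization): /k/ is a stop between vowels /e/ and /u/, so it spirantizes to the fricative [x]. /wontekumoixxaxib/ → wontexumoixxaxib.
Rule 3 (degemination): /xx/ is a geminate; the first /x/ deletes. /wontexumoixxaxib/ → wontexumoixaxib.
Rule 4 (final devoicing): /b/ is a voiced stop in word-final position, so it devoices to [p]. /wontexumoixaxib/ → wontexumoixaxip.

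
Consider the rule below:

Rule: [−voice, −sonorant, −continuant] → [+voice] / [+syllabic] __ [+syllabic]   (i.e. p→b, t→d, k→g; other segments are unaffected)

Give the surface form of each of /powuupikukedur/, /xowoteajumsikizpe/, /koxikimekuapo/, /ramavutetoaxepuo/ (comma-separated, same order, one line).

/powuupikukedur/: /p/ is a voiceless stop between vowels /u/ and /i/, so it voices to [b]. /k/ is a voiceless stop between vowels /i/ and /u/, so it voices to [g]. /k/ is a voiceless stop between vowels /u/ and /e/, so it voices to [g]. → [powuubigugedur].
/xowoteajumsikizpe/: /t/ is a voiceless stop between vowels /o/ and /e/, so it voices to [d]. /k/ is a voiceless stop between vowels /i/ and /i/, so it voices to [g]. → [xowodeajumsigizpe].
/koxikimekuapo/: /k/ is a voiceless stop between vowels /i/ and /i/, so it voices to [g]. /k/ is a voiceless stop between vowels /e/ and /u/, so it voices to [g]. /p/ is a voiceless stop between vowels /a/ and /o/, so it voices to [b]. → [koxigimeguabo].
/ramavutetoaxepuo/: /t/ is a voiceless stop between vowels /u/ and /e/, so it voices to [d]. /t/ is a voiceless stop between vowels /e/ and /o/, so it voices to [d]. /p/ is a voiceless stop between vowels /e/ and /u/, so it voices to [b]. → [ramavudedoaxebuo].

powuubigugedur, xowodeajumsigizpe, koxigimeguabo, ramavudedoaxebuo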